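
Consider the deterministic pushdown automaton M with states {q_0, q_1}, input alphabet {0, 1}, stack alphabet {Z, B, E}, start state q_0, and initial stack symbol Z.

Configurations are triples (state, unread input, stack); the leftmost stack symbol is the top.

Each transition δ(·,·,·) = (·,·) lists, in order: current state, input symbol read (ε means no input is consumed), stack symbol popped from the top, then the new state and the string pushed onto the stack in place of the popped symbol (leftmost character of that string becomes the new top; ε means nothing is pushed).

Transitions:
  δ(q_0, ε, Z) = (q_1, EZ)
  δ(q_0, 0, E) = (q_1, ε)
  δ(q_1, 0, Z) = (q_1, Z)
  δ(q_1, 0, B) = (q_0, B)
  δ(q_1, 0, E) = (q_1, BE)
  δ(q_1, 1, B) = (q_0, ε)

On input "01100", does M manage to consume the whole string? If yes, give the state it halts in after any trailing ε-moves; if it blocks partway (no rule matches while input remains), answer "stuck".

stuck

(q_0, 01100, Z)
  ε-move, top Z: go to q_1, push EZ → (q_1, 01100, EZ)
  read 0, top E: go to q_1, push BE → (q_1, 1100, BEZ)
  read 1, top B: go to q_0, push ε → (q_0, 100, EZ)
No transition for (q_0, 1, top E); M blocks with input 100 remaining.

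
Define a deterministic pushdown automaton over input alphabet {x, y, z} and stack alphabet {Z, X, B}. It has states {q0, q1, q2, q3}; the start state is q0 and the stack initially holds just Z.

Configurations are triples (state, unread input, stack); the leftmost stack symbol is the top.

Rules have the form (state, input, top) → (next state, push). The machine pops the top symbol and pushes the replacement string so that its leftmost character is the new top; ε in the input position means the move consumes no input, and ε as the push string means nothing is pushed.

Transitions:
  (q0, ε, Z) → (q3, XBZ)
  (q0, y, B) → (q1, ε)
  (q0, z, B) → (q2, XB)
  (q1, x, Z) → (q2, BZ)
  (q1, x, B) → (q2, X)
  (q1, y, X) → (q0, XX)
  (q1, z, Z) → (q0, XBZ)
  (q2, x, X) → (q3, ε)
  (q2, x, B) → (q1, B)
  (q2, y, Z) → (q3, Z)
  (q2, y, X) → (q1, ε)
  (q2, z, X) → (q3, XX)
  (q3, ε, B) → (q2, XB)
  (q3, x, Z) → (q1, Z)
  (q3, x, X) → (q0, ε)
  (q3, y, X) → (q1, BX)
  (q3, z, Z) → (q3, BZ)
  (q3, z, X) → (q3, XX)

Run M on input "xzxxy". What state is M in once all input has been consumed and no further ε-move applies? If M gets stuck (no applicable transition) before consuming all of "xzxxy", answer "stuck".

(q0, xzxxy, Z)
  ε-move, top Z: go to q3, push XBZ → (q3, xzxxy, XBZ)
  read x, top X: go to q0, push ε → (q0, zxxy, BZ)
  read z, top B: go to q2, push XB → (q2, xxy, XBZ)
  read x, top X: go to q3, push ε → (q3, xy, BZ)
  ε-move, top B: go to q2, push XB → (q2, xy, XBZ)
  read x, top X: go to q3, push ε → (q3, y, BZ)
  ε-move, top B: go to q2, push XB → (q2, y, XBZ)
  read y, top X: go to q1, push ε → (q1, ε, BZ)
All input consumed; M is in state q1.

q1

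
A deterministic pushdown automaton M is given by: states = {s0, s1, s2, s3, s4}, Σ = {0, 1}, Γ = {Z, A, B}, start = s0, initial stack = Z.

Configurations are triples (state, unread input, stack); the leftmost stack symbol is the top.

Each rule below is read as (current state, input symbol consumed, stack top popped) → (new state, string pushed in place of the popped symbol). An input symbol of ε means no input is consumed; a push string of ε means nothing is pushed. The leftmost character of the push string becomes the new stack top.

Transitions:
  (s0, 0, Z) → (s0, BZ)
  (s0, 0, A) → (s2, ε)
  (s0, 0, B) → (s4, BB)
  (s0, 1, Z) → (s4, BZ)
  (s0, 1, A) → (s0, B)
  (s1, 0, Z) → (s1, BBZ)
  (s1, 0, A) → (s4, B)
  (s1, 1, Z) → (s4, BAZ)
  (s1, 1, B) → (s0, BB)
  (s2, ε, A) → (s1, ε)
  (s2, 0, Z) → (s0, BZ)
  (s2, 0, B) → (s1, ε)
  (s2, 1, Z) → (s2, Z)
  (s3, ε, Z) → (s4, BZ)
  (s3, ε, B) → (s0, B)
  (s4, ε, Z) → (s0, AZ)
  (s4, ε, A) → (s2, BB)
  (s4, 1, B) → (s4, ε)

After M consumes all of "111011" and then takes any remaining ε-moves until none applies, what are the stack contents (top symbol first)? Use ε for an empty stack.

AZ

(s0, 111011, Z)
  read 1, top Z: go to s4, push BZ → (s4, 11011, BZ)
  read 1, top B: go to s4, push ε → (s4, 1011, Z)
  ε-move, top Z: go to s0, push AZ → (s0, 1011, AZ)
  read 1, top A: go to s0, push B → (s0, 011, BZ)
  read 0, top B: go to s4, push BB → (s4, 11, BBZ)
  read 1, top B: go to s4, push ε → (s4, 1, BZ)
  read 1, top B: go to s4, push ε → (s4, ε, Z)
  ε-move, top Z: go to s0, push AZ → (s0, ε, AZ)
All input consumed in state s0 with stack AZ.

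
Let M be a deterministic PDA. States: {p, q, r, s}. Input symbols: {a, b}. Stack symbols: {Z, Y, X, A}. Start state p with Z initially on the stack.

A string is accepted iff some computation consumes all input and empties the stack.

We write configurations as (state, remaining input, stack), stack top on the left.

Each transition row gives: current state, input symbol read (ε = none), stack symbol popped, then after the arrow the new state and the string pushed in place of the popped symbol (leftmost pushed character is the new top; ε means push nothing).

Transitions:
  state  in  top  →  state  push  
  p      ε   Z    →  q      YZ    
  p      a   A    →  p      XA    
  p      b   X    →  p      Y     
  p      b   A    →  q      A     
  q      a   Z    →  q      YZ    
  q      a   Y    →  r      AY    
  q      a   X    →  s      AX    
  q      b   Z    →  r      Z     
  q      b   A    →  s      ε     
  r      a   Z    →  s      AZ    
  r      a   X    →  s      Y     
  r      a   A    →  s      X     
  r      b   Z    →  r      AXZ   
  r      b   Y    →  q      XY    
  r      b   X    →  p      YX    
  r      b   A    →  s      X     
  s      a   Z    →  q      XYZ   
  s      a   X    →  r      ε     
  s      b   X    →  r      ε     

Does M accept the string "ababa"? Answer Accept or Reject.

(p, ababa, Z) ⊢ (q, ababa, YZ) ⊢ (r, baba, AYZ) ⊢ (s, aba, XYZ) ⊢ (r, ba, YZ) ⊢ (q, a, XYZ) ⊢ (s, ε, AXYZ)
All input consumed; stack is AXYZ, not empty, and no further ε-move applies.

Reject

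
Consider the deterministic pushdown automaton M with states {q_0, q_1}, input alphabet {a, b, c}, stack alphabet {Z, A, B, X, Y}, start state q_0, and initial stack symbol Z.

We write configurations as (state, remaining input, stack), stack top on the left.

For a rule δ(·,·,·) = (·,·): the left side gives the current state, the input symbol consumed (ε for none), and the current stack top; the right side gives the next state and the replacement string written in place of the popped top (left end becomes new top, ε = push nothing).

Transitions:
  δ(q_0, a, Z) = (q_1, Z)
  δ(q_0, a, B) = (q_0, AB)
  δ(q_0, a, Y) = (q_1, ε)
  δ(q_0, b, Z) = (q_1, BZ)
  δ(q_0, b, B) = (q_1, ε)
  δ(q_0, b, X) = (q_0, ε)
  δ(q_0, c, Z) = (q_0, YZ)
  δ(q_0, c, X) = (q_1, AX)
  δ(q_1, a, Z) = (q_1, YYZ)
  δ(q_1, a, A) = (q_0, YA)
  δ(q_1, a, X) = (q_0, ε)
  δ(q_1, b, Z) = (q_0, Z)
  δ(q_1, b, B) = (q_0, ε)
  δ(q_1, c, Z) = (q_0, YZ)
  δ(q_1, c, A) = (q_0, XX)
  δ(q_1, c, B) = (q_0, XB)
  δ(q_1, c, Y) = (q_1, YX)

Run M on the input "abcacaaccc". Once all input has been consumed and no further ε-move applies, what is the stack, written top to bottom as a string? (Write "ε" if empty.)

YXXXYZ

(q_0, abcacaaccc, Z)
  read a, top Z: go to q_1, push Z → (q_1, bcacaaccc, Z)
  read b, top Z: go to q_0, push Z → (q_0, cacaaccc, Z)
  read c, top Z: go to q_0, push YZ → (q_0, acaaccc, YZ)
  read a, top Y: go to q_1, push ε → (q_1, caaccc, Z)
  read c, top Z: go to q_0, push YZ → (q_0, aaccc, YZ)
  read a, top Y: go to q_1, push ε → (q_1, accc, Z)
  read a, top Z: go to q_1, push YYZ → (q_1, ccc, YYZ)
  read c, top Y: go to q_1, push YX → (q_1, cc, YXYZ)
  read c, top Y: go to q_1, push YX → (q_1, c, YXXYZ)
  read c, top Y: go to q_1, push YX → (q_1, ε, YXXXYZ)
All input consumed in state q_1 with stack YXXXYZ.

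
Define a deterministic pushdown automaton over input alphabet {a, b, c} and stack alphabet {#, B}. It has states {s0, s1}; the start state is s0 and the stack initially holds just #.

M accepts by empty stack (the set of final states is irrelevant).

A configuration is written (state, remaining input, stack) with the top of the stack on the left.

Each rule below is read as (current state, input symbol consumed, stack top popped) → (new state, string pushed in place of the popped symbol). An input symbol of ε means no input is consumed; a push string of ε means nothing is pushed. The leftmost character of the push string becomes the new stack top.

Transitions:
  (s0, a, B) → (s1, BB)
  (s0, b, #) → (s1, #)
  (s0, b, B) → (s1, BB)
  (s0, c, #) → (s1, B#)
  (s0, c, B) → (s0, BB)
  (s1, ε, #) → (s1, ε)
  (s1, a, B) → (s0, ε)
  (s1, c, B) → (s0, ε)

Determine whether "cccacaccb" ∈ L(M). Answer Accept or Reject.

(s0, cccacaccb, #)
  read c, top #: go to s1, push B# → (s1, ccacaccb, B#)
  read c, top B: go to s0, push ε → (s0, cacaccb, #)
  read c, top #: go to s1, push B# → (s1, acaccb, B#)
  read a, top B: go to s0, push ε → (s0, caccb, #)
  read c, top #: go to s1, push B# → (s1, accb, B#)
  read a, top B: go to s0, push ε → (s0, ccb, #)
  read c, top #: go to s1, push B# → (s1, cb, B#)
  read c, top B: go to s0, push ε → (s0, b, #)
  read b, top #: go to s1, push # → (s1, ε, #)
  ε-move, top #: go to s1, push ε → (s1, ε, ε)
All input consumed and the stack is empty.

Accept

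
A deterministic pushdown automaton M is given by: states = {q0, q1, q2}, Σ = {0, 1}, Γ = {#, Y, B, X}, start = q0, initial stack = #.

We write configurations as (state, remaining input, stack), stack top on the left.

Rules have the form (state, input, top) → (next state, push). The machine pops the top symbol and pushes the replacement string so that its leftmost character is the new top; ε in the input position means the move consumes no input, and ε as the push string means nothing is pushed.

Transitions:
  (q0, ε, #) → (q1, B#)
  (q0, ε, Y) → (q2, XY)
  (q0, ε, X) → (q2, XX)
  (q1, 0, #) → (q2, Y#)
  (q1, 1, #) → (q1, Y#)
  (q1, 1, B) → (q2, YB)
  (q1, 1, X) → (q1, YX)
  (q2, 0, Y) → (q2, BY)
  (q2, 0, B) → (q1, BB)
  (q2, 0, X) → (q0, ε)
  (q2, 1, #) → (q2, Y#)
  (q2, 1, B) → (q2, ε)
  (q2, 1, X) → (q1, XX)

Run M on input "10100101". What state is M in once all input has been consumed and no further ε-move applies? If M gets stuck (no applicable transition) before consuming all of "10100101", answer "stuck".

q2

(q0, 10100101, #)
  ε-move, top #: go to q1, push B# → (q1, 10100101, B#)
  read 1, top B: go to q2, push YB → (q2, 0100101, YB#)
  read 0, top Y: go to q2, push BY → (q2, 100101, BYB#)
  read 1, top B: go to q2, push ε → (q2, 00101, YB#)
  read 0, top Y: go to q2, push BY → (q2, 0101, BYB#)
  read 0, top B: go to q1, push BB → (q1, 101, BBYB#)
  read 1, top B: go to q2, push YB → (q2, 01, YBBYB#)
  read 0, top Y: go to q2, push BY → (q2, 1, BYBBYB#)
  read 1, top B: go to q2, push ε → (q2, ε, YBBYB#)
All input consumed; M is in state q2.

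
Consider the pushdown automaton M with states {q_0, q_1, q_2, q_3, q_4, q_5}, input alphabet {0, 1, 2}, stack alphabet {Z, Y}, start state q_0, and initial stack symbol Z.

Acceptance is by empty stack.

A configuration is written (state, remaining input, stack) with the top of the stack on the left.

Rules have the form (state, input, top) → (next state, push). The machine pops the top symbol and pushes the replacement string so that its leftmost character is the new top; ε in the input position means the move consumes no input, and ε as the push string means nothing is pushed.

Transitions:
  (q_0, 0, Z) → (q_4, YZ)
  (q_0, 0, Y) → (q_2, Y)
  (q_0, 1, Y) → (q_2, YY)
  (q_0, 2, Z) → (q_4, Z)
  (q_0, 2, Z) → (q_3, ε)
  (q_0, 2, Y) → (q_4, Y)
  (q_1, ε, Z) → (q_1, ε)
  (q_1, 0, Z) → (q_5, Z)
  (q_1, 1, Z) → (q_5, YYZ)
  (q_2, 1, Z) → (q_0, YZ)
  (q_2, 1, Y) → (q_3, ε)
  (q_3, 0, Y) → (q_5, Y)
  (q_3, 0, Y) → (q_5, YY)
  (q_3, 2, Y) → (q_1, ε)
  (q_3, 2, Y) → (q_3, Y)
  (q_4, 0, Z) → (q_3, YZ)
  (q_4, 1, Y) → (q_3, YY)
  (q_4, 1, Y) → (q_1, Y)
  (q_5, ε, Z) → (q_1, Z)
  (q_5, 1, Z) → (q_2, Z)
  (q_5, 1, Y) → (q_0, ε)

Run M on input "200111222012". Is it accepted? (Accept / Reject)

One accepting computation: (q_0, 200111222012, Z) ⊢ (q_4, 00111222012, Z) ⊢ (q_3, 0111222012, YZ) ⊢ (q_5, 111222012, YYZ) ⊢ (q_0, 11222012, YZ) ⊢ (q_2, 1222012, YYZ) ⊢ (q_3, 222012, YZ) ⊢ (q_3, 22012, YZ) ⊢ (q_3, 2012, YZ) ⊢ (q_3, 012, YZ) ⊢ (q_5, 12, YZ) ⊢ (q_0, 2, Z) ⊢ (q_3, ε, ε)
All input consumed and the stack is empty.

Accept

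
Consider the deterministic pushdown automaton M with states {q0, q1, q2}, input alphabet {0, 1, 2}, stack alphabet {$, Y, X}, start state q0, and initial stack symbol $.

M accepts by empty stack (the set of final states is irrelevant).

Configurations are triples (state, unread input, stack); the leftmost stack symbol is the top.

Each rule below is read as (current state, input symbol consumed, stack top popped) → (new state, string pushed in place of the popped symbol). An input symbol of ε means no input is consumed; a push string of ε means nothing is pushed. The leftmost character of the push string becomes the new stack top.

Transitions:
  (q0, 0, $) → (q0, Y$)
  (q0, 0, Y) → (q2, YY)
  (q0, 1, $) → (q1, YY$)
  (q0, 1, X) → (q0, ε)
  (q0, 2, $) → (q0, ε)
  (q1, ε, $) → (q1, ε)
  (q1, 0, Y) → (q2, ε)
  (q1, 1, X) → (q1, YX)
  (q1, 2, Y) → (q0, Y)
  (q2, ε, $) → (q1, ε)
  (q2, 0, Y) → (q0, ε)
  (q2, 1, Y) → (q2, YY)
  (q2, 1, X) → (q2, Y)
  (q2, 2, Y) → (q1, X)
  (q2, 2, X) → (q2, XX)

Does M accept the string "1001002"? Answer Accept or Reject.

(q0, 1001002, $) ⊢ (q1, 001002, YY$) ⊢ (q2, 01002, Y$) ⊢ (q0, 1002, $) ⊢ (q1, 002, YY$) ⊢ (q2, 02, Y$) ⊢ (q0, 2, $) ⊢ (q0, ε, ε)
All input consumed and the stack is empty.

Accept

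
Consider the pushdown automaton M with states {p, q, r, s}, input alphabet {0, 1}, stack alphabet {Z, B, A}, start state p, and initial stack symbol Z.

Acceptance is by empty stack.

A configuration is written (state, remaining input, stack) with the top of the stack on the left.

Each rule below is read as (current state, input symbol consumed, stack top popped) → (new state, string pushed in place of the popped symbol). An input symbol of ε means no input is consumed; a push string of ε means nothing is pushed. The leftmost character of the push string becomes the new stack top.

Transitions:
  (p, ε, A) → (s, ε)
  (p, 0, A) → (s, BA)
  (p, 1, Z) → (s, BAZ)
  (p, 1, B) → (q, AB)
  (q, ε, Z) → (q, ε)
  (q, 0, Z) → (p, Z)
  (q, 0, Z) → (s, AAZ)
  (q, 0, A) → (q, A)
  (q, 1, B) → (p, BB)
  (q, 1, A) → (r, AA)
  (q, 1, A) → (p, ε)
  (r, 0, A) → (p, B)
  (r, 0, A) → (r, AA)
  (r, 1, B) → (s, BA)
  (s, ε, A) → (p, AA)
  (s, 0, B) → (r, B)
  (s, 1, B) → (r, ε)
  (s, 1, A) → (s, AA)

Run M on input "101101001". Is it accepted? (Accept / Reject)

Reject

No computation consumes all input and empties the stack.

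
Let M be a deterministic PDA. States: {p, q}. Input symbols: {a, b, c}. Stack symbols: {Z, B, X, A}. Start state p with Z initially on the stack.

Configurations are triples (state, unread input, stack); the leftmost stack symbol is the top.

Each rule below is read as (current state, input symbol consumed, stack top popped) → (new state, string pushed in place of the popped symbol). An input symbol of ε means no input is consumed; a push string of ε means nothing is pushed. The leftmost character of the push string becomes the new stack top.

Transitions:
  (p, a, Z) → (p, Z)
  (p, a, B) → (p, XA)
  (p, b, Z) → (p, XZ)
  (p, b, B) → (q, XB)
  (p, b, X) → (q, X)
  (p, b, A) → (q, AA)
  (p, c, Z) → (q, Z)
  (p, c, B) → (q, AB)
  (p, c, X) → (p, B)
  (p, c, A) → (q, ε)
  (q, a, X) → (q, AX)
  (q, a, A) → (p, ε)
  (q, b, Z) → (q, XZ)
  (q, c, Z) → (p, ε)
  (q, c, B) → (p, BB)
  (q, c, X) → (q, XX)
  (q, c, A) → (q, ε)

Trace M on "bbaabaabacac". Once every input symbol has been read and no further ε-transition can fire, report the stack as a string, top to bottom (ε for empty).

(p, bbaabaabacac, Z)
  read b, top Z: go to p, push XZ → (p, baabaabacac, XZ)
  read b, top X: go to q, push X → (q, aabaabacac, XZ)
  read a, top X: go to q, push AX → (q, abaabacac, AXZ)
  read a, top A: go to p, push ε → (p, baabacac, XZ)
  read b, top X: go to q, push X → (q, aabacac, XZ)
  read a, top X: go to q, push AX → (q, abacac, AXZ)
  read a, top A: go to p, push ε → (p, bacac, XZ)
  read b, top X: go to q, push X → (q, acac, XZ)
  read a, top X: go to q, push AX → (q, cac, AXZ)
  read c, top A: go to q, push ε → (q, ac, XZ)
  read a, top X: go to q, push AX → (q, c, AXZ)
  read c, top A: go to q, push ε → (q, ε, XZ)
All input consumed in state q with stack XZ.

XZ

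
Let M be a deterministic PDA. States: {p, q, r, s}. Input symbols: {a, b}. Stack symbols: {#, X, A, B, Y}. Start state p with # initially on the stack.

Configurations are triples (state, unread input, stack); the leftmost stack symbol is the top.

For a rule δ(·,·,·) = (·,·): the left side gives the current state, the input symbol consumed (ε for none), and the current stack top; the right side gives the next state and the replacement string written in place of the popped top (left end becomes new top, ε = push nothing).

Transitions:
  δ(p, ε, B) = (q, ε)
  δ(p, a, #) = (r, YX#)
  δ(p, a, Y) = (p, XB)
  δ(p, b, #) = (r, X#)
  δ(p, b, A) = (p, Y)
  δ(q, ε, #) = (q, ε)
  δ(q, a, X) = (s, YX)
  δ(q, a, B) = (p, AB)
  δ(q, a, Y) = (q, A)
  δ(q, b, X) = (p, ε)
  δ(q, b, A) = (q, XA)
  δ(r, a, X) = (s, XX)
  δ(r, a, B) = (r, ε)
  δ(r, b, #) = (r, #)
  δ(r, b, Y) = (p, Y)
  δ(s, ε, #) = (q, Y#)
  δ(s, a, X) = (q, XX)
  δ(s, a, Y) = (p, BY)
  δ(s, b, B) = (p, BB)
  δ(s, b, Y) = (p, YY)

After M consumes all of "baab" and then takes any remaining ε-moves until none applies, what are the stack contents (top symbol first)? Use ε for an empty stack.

XX#

(p, baab, #) ⊢ (r, aab, X#) ⊢ (s, ab, XX#) ⊢ (q, b, XXX#) ⊢ (p, ε, XX#)
All input consumed in state p with stack XX#.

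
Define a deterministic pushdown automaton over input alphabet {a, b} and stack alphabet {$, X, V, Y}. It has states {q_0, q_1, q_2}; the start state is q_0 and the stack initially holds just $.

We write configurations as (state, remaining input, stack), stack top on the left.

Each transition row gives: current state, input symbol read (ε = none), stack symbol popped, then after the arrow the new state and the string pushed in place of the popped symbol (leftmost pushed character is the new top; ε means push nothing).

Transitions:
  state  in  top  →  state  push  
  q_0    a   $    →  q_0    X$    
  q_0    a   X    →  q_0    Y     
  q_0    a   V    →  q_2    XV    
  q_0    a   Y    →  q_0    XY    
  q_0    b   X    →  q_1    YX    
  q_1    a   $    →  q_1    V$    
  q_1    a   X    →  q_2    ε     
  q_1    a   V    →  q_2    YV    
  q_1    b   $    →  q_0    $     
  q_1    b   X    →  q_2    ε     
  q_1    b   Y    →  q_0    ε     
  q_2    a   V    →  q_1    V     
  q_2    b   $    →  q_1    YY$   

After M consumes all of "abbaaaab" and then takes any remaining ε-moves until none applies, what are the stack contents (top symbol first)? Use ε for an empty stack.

YXYY$

(q_0, abbaaaab, $)
  read a, top $: go to q_0, push X$ → (q_0, bbaaaab, X$)
  read b, top X: go to q_1, push YX → (q_1, baaaab, YX$)
  read b, top Y: go to q_0, push ε → (q_0, aaaab, X$)
  read a, top X: go to q_0, push Y → (q_0, aaab, Y$)
  read a, top Y: go to q_0, push XY → (q_0, aab, XY$)
  read a, top X: go to q_0, push Y → (q_0, ab, YY$)
  read a, top Y: go to q_0, push XY → (q_0, b, XYY$)
  read b, top X: go to q_1, push YX → (q_1, ε, YXYY$)
All input consumed in state q_1 with stack YXYY$.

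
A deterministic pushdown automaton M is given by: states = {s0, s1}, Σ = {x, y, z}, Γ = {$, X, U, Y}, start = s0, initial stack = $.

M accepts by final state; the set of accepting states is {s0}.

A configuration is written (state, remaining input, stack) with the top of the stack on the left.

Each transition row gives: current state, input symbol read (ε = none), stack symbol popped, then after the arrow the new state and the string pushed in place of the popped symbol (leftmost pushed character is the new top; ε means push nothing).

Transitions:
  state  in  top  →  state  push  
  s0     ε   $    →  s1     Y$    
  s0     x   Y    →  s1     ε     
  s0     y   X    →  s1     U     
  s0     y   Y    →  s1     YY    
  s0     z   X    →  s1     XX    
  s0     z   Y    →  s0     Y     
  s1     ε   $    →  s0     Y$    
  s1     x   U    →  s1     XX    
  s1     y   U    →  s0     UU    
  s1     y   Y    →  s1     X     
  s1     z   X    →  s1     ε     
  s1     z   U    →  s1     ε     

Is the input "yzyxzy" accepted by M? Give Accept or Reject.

(s0, yzyxzy, $)
  ε-move, top $: go to s1, push Y$ → (s1, yzyxzy, Y$)
  read y, top Y: go to s1, push X → (s1, zyxzy, X$)
  read z, top X: go to s1, push ε → (s1, yxzy, $)
  ε-move, top $: go to s0, push Y$ → (s0, yxzy, Y$)
  read y, top Y: go to s1, push YY → (s1, xzy, YY$)
No transition applies at (s1, xzy, YY$); input not fully consumed.

Reject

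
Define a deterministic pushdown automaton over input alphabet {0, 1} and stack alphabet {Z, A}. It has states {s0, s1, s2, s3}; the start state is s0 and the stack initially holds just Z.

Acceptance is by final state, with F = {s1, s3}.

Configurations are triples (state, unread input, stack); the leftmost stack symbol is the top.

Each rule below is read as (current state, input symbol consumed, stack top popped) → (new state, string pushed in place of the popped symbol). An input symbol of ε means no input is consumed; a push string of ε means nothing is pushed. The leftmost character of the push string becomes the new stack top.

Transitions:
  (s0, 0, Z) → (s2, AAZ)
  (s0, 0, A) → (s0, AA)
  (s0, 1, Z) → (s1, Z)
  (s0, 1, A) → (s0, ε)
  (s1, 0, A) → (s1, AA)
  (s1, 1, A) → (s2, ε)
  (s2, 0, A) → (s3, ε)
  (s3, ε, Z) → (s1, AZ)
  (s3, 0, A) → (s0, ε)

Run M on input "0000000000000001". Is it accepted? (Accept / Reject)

(s0, 0000000000000001, Z) ⊢ (s2, 000000000000001, AAZ) ⊢ (s3, 00000000000001, AZ) ⊢ (s0, 0000000000001, Z) ⊢ (s2, 000000000001, AAZ) ⊢ (s3, 00000000001, AZ) ⊢ (s0, 0000000001, Z) ⊢ (s2, 000000001, AAZ) ⊢ (s3, 00000001, AZ) ⊢ (s0, 0000001, Z) ⊢ (s2, 000001, AAZ) ⊢ (s3, 00001, AZ) ⊢ (s0, 0001, Z) ⊢ (s2, 001, AAZ) ⊢ (s3, 01, AZ) ⊢ (s0, 1, Z) ⊢ (s1, ε, Z)
All input consumed; state s1 ∈ F.

Accept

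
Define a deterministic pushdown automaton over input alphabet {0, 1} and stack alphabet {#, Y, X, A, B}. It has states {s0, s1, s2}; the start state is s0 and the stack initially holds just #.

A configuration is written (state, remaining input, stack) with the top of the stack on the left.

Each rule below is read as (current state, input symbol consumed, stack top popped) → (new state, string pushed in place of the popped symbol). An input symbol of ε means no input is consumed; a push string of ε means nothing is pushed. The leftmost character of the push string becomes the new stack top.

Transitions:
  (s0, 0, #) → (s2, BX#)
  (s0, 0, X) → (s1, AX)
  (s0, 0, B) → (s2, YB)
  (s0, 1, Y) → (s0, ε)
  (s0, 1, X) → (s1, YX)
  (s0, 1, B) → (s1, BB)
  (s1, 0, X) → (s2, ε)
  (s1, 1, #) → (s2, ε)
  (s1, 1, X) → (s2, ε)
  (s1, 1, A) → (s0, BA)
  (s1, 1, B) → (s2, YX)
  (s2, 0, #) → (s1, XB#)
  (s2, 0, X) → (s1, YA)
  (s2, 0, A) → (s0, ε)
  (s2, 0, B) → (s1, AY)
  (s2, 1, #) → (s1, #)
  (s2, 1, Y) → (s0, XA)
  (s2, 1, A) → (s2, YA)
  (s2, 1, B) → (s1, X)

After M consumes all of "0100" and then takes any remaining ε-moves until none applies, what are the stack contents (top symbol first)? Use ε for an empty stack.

YA#

(s0, 0100, #)
  read 0, top #: go to s2, push BX# → (s2, 100, BX#)
  read 1, top B: go to s1, push X → (s1, 00, XX#)
  read 0, top X: go to s2, push ε → (s2, 0, X#)
  read 0, top X: go to s1, push YA → (s1, ε, YA#)
All input consumed in state s1 with stack YA#.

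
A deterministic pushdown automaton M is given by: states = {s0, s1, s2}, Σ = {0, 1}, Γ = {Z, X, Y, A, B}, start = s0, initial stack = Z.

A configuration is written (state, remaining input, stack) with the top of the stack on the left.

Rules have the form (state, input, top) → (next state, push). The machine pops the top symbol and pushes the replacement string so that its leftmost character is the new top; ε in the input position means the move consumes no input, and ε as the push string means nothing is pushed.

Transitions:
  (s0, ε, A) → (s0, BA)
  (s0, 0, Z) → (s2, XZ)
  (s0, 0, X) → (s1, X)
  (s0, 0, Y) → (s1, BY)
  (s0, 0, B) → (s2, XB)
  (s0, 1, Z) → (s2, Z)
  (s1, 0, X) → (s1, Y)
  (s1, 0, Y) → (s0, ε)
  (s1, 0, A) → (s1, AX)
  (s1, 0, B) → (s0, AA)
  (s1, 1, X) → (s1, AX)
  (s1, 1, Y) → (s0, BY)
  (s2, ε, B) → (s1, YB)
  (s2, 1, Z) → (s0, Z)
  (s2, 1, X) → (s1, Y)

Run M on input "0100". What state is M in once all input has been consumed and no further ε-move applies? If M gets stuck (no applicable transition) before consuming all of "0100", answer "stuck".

(s0, 0100, Z)
  read 0, top Z: go to s2, push XZ → (s2, 100, XZ)
  read 1, top X: go to s1, push Y → (s1, 00, YZ)
  read 0, top Y: go to s0, push ε → (s0, 0, Z)
  read 0, top Z: go to s2, push XZ → (s2, ε, XZ)
All input consumed; M is in state s2.

s2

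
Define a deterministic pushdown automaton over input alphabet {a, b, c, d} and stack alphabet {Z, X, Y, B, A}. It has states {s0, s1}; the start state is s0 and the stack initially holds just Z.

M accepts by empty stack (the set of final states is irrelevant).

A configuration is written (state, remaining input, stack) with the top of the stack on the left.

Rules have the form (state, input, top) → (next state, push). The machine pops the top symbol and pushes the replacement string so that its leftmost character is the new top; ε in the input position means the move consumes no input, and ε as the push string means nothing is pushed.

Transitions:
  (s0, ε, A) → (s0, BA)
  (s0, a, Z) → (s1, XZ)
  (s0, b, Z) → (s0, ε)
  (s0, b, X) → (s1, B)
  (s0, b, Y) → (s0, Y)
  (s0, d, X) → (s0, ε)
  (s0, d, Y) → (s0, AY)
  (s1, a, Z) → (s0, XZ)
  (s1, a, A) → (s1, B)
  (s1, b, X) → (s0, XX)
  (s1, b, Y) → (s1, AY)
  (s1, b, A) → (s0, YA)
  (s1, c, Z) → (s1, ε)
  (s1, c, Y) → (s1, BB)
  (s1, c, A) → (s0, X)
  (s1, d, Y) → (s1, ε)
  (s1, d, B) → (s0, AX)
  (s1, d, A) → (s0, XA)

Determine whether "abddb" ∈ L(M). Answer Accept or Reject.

(s0, abddb, Z)
  read a, top Z: go to s1, push XZ → (s1, bddb, XZ)
  read b, top X: go to s0, push XX → (s0, ddb, XXZ)
  read d, top X: go to s0, push ε → (s0, db, XZ)
  read d, top X: go to s0, push ε → (s0, b, Z)
  read b, top Z: go to s0, push ε → (s0, ε, ε)
All input consumed and the stack is empty.

Accept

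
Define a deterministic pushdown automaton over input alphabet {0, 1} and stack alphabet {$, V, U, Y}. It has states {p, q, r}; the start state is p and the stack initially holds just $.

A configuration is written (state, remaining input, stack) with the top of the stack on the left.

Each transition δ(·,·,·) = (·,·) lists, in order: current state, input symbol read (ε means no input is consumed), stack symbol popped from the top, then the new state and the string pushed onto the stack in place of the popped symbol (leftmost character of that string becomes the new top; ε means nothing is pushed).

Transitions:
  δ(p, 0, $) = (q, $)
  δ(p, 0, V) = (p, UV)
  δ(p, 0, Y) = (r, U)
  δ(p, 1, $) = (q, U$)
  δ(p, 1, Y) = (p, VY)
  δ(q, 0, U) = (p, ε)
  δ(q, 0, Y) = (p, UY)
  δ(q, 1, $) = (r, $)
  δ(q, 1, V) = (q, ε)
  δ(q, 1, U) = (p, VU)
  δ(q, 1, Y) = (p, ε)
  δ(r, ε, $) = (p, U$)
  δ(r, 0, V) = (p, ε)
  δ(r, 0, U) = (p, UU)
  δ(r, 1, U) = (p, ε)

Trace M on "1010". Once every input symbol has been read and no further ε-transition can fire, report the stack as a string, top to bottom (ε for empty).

(p, 1010, $)
  read 1, top $: go to q, push U$ → (q, 010, U$)
  read 0, top U: go to p, push ε → (p, 10, $)
  read 1, top $: go to q, push U$ → (q, 0, U$)
  read 0, top U: go to p, push ε → (p, ε, $)
All input consumed in state p with stack $.

$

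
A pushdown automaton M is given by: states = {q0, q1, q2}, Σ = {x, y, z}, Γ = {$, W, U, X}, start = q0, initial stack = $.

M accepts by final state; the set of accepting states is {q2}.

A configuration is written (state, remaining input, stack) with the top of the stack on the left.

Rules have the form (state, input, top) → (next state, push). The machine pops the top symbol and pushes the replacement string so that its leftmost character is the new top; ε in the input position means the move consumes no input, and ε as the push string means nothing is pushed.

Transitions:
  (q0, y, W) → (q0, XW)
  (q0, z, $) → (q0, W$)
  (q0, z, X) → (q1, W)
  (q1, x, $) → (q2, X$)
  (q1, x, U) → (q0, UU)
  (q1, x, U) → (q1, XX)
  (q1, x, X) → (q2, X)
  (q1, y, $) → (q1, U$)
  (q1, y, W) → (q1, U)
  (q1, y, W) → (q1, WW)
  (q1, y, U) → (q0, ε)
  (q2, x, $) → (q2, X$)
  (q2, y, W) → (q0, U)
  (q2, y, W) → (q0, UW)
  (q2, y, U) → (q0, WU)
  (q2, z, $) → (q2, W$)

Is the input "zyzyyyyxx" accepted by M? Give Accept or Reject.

Accept

One accepting computation: (q0, zyzyyyyxx, $) ⊢ (q0, yzyyyyxx, W$) ⊢ (q0, zyyyyxx, XW$) ⊢ (q1, yyyyxx, WW$) ⊢ (q1, yyyxx, WWW$) ⊢ (q1, yyxx, WWWW$) ⊢ (q1, yxx, WWWWW$) ⊢ (q1, xx, UWWWW$) ⊢ (q1, x, XXWWWW$) ⊢ (q2, ε, XXWWWW$)
All input consumed and state q2 ∈ F.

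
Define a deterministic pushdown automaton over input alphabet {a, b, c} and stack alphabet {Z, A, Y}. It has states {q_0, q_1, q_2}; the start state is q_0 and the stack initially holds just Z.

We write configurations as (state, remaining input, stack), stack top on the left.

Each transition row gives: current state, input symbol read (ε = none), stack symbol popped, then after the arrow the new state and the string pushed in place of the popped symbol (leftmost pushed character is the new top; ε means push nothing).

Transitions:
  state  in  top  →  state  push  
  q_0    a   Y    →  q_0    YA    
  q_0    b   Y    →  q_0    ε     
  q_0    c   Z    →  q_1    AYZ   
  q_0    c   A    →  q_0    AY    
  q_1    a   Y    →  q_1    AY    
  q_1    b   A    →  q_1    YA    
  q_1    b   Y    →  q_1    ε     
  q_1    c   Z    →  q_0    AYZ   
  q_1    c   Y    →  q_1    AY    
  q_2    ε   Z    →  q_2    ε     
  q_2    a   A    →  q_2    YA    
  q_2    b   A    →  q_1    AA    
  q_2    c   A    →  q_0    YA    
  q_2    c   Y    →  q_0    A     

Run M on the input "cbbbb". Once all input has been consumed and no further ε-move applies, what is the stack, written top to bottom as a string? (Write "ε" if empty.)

(q_0, cbbbb, Z) ⊢ (q_1, bbbb, AYZ) ⊢ (q_1, bbb, YAYZ) ⊢ (q_1, bb, AYZ) ⊢ (q_1, b, YAYZ) ⊢ (q_1, ε, AYZ)
All input consumed in state q_1 with stack AYZ.

AYZ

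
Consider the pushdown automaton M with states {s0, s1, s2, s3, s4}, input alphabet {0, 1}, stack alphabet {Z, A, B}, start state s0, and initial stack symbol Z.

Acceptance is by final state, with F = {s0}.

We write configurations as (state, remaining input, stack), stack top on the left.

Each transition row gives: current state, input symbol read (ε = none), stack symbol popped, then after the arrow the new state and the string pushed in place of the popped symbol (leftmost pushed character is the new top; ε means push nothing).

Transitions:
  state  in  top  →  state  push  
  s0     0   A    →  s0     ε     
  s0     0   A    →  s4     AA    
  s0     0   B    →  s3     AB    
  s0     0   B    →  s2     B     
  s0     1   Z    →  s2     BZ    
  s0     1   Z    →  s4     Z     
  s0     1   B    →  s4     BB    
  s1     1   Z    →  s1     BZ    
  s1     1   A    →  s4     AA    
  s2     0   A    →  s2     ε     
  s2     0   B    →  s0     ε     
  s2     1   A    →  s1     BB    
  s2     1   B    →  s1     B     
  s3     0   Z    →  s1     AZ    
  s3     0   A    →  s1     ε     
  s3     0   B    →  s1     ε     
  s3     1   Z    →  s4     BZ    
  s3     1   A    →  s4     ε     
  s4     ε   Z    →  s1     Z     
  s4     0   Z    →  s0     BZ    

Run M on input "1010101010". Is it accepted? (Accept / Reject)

Accept

One accepting computation: (s0, 1010101010, Z) ⊢ (s2, 010101010, BZ) ⊢ (s0, 10101010, Z) ⊢ (s2, 0101010, BZ) ⊢ (s0, 101010, Z) ⊢ (s2, 01010, BZ) ⊢ (s0, 1010, Z) ⊢ (s2, 010, BZ) ⊢ (s0, 10, Z) ⊢ (s2, 0, BZ) ⊢ (s0, ε, Z)
All input consumed and state s0 ∈ F.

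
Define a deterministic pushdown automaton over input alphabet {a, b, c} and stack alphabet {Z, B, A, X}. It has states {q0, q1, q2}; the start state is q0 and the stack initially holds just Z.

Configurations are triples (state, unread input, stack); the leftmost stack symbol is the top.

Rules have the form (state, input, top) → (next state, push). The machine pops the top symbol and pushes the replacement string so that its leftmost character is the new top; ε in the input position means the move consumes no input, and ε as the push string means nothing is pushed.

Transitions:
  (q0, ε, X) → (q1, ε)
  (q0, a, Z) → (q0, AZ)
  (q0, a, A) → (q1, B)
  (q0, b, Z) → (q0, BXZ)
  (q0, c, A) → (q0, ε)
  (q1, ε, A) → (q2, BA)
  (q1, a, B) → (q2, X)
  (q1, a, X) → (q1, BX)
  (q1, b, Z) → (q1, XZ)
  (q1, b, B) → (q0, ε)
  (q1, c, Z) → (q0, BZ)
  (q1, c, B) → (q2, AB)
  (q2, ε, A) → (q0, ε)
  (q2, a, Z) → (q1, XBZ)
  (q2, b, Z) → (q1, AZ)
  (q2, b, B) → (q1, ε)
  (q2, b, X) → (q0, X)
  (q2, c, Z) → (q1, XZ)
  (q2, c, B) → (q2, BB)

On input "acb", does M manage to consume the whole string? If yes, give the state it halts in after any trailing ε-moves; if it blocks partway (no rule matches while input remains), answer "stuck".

(q0, acb, Z)
  read a, top Z: go to q0, push AZ → (q0, cb, AZ)
  read c, top A: go to q0, push ε → (q0, b, Z)
  read b, top Z: go to q0, push BXZ → (q0, ε, BXZ)
All input consumed; M is in state q0.

q0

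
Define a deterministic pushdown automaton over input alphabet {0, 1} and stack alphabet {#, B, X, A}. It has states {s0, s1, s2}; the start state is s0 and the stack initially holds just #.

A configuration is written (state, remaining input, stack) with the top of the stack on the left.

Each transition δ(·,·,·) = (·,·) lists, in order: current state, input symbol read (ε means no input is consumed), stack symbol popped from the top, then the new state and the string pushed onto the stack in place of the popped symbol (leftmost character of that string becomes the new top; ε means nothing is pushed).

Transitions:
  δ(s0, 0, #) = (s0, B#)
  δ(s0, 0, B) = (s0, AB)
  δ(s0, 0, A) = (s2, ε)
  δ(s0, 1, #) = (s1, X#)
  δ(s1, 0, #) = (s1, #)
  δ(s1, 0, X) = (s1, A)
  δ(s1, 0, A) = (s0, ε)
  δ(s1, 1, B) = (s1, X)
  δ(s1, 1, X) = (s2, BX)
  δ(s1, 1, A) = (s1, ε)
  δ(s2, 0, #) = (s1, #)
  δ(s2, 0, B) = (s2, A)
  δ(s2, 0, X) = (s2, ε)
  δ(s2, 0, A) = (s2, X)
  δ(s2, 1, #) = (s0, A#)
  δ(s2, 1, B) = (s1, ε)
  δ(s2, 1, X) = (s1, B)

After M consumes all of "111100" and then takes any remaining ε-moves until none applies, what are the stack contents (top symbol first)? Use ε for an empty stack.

XX#

(s0, 111100, #)
  read 1, top #: go to s1, push X# → (s1, 11100, X#)
  read 1, top X: go to s2, push BX → (s2, 1100, BX#)
  read 1, top B: go to s1, push ε → (s1, 100, X#)
  read 1, top X: go to s2, push BX → (s2, 00, BX#)
  read 0, top B: go to s2, push A → (s2, 0, AX#)
  read 0, top A: go to s2, push X → (s2, ε, XX#)
All input consumed in state s2 with stack XX#.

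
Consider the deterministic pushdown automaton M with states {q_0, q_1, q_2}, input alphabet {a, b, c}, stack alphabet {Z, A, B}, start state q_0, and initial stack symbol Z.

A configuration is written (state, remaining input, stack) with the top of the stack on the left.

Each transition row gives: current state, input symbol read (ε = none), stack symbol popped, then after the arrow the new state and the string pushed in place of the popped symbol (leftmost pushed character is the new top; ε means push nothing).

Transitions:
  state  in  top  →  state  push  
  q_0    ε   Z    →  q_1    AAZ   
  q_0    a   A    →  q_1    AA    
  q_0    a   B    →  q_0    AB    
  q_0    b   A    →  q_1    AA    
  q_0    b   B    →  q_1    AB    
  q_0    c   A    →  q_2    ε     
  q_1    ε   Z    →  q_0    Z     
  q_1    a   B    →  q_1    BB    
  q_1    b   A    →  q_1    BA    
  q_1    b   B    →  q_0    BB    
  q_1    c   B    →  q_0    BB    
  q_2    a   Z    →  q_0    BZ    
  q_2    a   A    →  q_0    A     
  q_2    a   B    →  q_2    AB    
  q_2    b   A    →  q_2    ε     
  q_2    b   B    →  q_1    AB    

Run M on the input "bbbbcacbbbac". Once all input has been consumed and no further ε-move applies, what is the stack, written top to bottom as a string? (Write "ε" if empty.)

(q_0, bbbbcacbbbac, Z)
  ε-move, top Z: go to q_1, push AAZ → (q_1, bbbbcacbbbac, AAZ)
  read b, top A: go to q_1, push BA → (q_1, bbbcacbbbac, BAAZ)
  read b, top B: go to q_0, push BB → (q_0, bbcacbbbac, BBAAZ)
  read b, top B: go to q_1, push AB → (q_1, bcacbbbac, ABBAAZ)
  read b, top A: go to q_1, push BA → (q_1, cacbbbac, BABBAAZ)
  read c, top B: go to q_0, push BB → (q_0, acbbbac, BBABBAAZ)
  read a, top B: go to q_0, push AB → (q_0, cbbbac, ABBABBAAZ)
  read c, top A: go to q_2, push ε → (q_2, bbbac, BBABBAAZ)
  read b, top B: go to q_1, push AB → (q_1, bbac, ABBABBAAZ)
  read b, top A: go to q_1, push BA → (q_1, bac, BABBABBAAZ)
  read b, top B: go to q_0, push BB → (q_0, ac, BBABBABBAAZ)
  read a, top B: go to q_0, push AB → (q_0, c, ABBABBABBAAZ)
  read c, top A: go to q_2, push ε → (q_2, ε, BBABBABBAAZ)
All input consumed in state q_2 with stack BBABBABBAAZ.

BBABBABBAAZ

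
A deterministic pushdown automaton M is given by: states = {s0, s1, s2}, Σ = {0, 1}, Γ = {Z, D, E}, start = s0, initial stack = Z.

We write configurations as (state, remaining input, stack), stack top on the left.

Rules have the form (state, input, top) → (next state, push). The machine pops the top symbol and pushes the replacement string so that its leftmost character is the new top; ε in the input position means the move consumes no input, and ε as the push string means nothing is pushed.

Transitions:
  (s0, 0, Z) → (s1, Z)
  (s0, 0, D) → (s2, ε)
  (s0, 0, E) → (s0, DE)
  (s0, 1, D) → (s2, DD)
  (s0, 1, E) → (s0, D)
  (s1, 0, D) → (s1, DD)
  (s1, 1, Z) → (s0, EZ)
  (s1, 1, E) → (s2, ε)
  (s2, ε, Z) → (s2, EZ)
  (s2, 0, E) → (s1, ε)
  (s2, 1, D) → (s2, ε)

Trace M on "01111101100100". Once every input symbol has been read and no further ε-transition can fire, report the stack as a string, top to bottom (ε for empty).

EZ

(s0, 01111101100100, Z) ⊢ (s1, 1111101100100, Z) ⊢ (s0, 111101100100, EZ) ⊢ (s0, 11101100100, DZ) ⊢ (s2, 1101100100, DDZ) ⊢ (s2, 101100100, DZ) ⊢ (s2, 01100100, Z) ⊢ (s2, 01100100, EZ) ⊢ (s1, 1100100, Z) ⊢ (s0, 100100, EZ) ⊢ (s0, 00100, DZ) ⊢ (s2, 0100, Z) ⊢ (s2, 0100, EZ) ⊢ (s1, 100, Z) ⊢ (s0, 00, EZ) ⊢ (s0, 0, DEZ) ⊢ (s2, ε, EZ)
All input consumed in state s2 with stack EZ.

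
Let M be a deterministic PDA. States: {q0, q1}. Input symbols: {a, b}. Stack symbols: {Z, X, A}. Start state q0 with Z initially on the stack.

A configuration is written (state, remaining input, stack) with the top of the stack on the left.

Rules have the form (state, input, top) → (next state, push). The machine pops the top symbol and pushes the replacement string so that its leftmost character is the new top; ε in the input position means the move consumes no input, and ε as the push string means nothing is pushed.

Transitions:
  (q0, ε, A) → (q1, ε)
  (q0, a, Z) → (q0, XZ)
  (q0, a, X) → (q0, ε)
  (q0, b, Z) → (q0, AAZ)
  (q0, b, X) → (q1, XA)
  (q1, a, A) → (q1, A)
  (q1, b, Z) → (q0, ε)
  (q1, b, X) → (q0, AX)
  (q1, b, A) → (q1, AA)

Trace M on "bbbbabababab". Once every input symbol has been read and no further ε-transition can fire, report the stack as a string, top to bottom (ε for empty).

(q0, bbbbabababab, Z) ⊢ (q0, bbbabababab, AAZ) ⊢ (q1, bbbabababab, AZ) ⊢ (q1, bbabababab, AAZ) ⊢ (q1, babababab, AAAZ) ⊢ (q1, abababab, AAAAZ) ⊢ (q1, bababab, AAAAZ) ⊢ (q1, ababab, AAAAAZ) ⊢ (q1, babab, AAAAAZ) ⊢ (q1, abab, AAAAAAZ) ⊢ (q1, bab, AAAAAAZ) ⊢ (q1, ab, AAAAAAAZ) ⊢ (q1, b, AAAAAAAZ) ⊢ (q1, ε, AAAAAAAAZ)
All input consumed in state q1 with stack AAAAAAAAZ.

AAAAAAAAZ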